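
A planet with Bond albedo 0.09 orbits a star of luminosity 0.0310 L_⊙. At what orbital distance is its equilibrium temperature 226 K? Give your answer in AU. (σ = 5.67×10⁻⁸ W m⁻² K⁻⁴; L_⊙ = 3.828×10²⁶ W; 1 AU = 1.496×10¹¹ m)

d ≈ 0.255 AU

L = 0.0310 × 3.828×10²⁶ = 1.19×10²⁵ W.
From T_eq⁴ = L(1−A)/(16πσd²): d = √[L(1−A)/(16πσT_eq⁴)].
d = √[1.19×10²⁵ × 0.91 / (16π × 5.67×10⁻⁸ × (226)⁴)] = 3.81×10¹⁰ m = 0.255 AU.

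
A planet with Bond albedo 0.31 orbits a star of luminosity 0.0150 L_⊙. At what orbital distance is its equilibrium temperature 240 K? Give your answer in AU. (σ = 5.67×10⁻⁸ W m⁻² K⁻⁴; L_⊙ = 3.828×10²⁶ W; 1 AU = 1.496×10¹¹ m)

L = 0.0150 × 3.828×10²⁶ = 5.74×10²⁴ W.
From T_eq⁴ = L(1−A)/(16πσd²): d = √[L(1−A)/(16πσT_eq⁴)].
d = √[5.74×10²⁴ × 0.69 / (16π × 5.67×10⁻⁸ × (240)⁴)] = 2.05×10¹⁰ m = 0.137 AU.

d ≈ 0.137 AU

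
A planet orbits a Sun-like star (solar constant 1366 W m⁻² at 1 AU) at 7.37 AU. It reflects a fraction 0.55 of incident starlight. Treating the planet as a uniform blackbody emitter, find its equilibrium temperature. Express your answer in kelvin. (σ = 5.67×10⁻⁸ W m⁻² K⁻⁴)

T_eq ≈ 84.0 K

Flux at 7.37 AU: S = 1366/7.37² = 25.1 W m⁻².
Energy balance: absorbed = emitted ⇒ πR²·S(1−A) = 4πR²·σT_eq⁴, so T_eq⁴ = S(1−A)/(4σ).
T_eq = [25.1 × 0.45 / (4 × 5.67×10⁻⁸)]^(1/4) = (4.99×10⁷)^(1/4) = 84.0 K.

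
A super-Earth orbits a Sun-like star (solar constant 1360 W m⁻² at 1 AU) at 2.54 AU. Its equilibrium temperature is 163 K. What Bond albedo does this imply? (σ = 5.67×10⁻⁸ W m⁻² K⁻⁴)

A ≈ 0.24

Flux at 2.54 AU: S = 1360/2.54² = 211 W m⁻².
From T_eq⁴ = S(1−A)/(4σ): 1−A = 4σT_eq⁴/S.
1−A = 4 × 5.67×10⁻⁸ × (163)⁴ / 211 = 0.759.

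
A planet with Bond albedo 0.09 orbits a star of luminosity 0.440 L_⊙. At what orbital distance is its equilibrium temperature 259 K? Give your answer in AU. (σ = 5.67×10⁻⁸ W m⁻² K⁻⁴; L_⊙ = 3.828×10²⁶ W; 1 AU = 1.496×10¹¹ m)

d ≈ 0.731 AU

L = 0.440 × 3.828×10²⁶ = 1.68×10²⁶ W.
From T_eq⁴ = L(1−A)/(16πσd²): d = √[L(1−A)/(16πσT_eq⁴)].
d = √[1.68×10²⁶ × 0.91 / (16π × 5.67×10⁻⁸ × (259)⁴)] = 1.09×10¹¹ m = 0.731 AU.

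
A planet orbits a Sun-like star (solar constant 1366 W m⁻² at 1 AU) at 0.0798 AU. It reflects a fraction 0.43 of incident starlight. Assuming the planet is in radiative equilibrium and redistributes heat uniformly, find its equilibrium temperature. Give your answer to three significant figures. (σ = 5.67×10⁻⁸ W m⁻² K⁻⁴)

Flux at 0.0798 AU: S = 1366/0.0798² = 2.15×10⁵ W m⁻².
Energy balance: absorbed = emitted ⇒ πR²·S(1−A) = 4πR²·σT_eq⁴, so T_eq⁴ = S(1−A)/(4σ).
T_eq = [2.15×10⁵ × 0.57 / (4 × 5.67×10⁻⁸)]^(1/4) = (5.39×10¹¹)^(1/4) = 857 K.

T_eq ≈ 857 K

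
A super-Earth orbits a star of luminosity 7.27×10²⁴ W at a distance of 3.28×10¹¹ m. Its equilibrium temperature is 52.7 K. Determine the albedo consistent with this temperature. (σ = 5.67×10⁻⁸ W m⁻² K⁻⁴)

A ≈ 0.67

Flux: S = L/(4πd²) = 7.27×10²⁴/(4π×(3.28×10¹¹)²) = 5.38 W m⁻².
From T_eq⁴ = S(1−A)/(4σ): 1−A = 4σT_eq⁴/S.
1−A = 4 × 5.67×10⁻⁸ × (52.7)⁴ / 5.38 = 0.325.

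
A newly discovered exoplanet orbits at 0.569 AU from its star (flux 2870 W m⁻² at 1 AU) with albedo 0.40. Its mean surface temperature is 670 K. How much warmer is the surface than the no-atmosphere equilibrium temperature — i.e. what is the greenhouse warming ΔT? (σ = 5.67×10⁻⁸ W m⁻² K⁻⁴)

S = 2870/0.569² = 8865 W m⁻².
T_eq = [S(1−A)/(4σ)]^(1/4) = [8865×0.60/(4×5.67×10⁻⁸)]^(1/4) = 391.3 K.
ΔT = T_surf − T_eq = 670 − 391.3.

ΔT ≈ 278.7 K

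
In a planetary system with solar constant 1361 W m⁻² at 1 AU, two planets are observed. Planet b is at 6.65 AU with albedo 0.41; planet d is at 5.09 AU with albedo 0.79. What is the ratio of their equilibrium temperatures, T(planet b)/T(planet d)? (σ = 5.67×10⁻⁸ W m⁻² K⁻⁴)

T_eq = [S₀(1−A)/(4σd²)]^(1/4), so T ∝ (1−A)^(1/4) / √d.
T₁ = [1361×0.59/(4×5.67×10⁻⁸×6.65²)]^(1/4) = 94.59 K.
T₂ = [1361×0.21/(4×5.67×10⁻⁸×5.09²)]^(1/4) = 83.51 K.

T₁/T₂ ≈ 1.133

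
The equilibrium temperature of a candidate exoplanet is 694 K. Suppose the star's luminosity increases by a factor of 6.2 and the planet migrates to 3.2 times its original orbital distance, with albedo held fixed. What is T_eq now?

T_eq ≈ 612 K

T_eq ∝ L^(1/4) · d^(−1/2).
T′ = 694 × 6.2^(1/4) / 3.2^(1/2) = 612 K.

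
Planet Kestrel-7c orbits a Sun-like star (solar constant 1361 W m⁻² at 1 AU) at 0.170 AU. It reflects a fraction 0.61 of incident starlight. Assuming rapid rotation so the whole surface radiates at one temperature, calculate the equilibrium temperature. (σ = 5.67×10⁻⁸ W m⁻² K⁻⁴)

Flux at 0.170 AU: S = 1361/0.170² = 4.71×10⁴ W m⁻².
Energy balance: absorbed = emitted ⇒ πR²·S(1−A) = 4πR²·σT_eq⁴, so T_eq⁴ = S(1−A)/(4σ).
T_eq = [4.71×10⁴ × 0.39 / (4 × 5.67×10⁻⁸)]^(1/4) = (8.10×10¹⁰)^(1/4) = 533 K.

T_eq ≈ 533 K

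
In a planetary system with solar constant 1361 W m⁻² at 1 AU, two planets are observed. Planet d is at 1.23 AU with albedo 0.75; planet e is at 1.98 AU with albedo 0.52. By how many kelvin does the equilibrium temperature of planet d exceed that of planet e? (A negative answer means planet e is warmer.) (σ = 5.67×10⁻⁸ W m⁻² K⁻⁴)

T_eq = [S₀(1−A)/(4σd²)]^(1/4), so T ∝ (1−A)^(1/4) / √d.
T₁ = [1361×0.25/(4×5.67×10⁻⁸×1.23²)]^(1/4) = 177.45 K.
T₂ = [1361×0.48/(4×5.67×10⁻⁸×1.98²)]^(1/4) = 164.64 K.

ΔT ≈ 12.8 K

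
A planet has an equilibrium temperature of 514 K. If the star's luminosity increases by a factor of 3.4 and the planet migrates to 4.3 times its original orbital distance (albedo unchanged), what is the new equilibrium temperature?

T_eq ∝ L^(1/4) · d^(−1/2).
T′ = 514 × 3.4^(1/4) / 4.3^(1/2) = 337 K.

T_eq ≈ 337 K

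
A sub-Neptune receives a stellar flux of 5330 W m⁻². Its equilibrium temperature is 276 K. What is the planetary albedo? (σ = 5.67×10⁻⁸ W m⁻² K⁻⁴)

A ≈ 0.75

From T_eq⁴ = S(1−A)/(4σ): 1−A = 4σT_eq⁴/S.
1−A = 4 × 5.67×10⁻⁸ × (276)⁴ / 5330 = 0.247.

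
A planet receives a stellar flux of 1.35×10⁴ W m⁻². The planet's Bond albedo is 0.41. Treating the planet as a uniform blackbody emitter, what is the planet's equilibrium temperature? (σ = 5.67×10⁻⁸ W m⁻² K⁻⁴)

T_eq ≈ 433 K

Energy balance: absorbed = emitted ⇒ πR²·S(1−A) = 4πR²·σT_eq⁴, so T_eq⁴ = S(1−A)/(4σ).
T_eq = [1.35×10⁴ × 0.59 / (4 × 5.67×10⁻⁸)]^(1/4) = (3.51×10¹⁰)^(1/4) = 433 K.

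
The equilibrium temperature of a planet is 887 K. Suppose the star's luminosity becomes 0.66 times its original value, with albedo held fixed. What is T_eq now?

T_eq ≈ 799 K

T_eq ∝ L^(1/4) · d^(−1/2).
T′ = 887 × 0.66^(1/4) = 799 K.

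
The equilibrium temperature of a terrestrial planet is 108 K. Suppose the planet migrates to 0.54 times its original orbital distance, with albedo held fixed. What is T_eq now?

T_eq ≈ 147 K

T_eq ∝ L^(1/4) · d^(−1/2).
T′ = 108 / 0.54^(1/2) = 147 K.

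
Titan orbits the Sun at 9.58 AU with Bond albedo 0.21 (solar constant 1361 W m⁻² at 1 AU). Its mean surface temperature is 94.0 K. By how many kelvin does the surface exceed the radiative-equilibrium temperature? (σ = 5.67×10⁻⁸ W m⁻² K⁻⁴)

S = 1361/9.58² = 14.83 W m⁻².
T_eq = [S(1−A)/(4σ)]^(1/4) = [14.83×0.79/(4×5.67×10⁻⁸)]^(1/4) = 84.8 K.
ΔT = T_surf − T_eq = 94 − 84.8.

ΔT ≈ 9.2 K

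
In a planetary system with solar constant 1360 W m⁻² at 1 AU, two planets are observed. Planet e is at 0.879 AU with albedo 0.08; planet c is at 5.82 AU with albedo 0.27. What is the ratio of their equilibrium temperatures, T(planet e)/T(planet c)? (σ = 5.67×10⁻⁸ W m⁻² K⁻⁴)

T_eq = [S₀(1−A)/(4σd²)]^(1/4), so T ∝ (1−A)^(1/4) / √d.
T₁ = [1360×0.92/(4×5.67×10⁻⁸×0.879²)]^(1/4) = 290.69 K.
T₂ = [1360×0.73/(4×5.67×10⁻⁸×5.82²)]^(1/4) = 106.62 K.

T₁/T₂ ≈ 2.726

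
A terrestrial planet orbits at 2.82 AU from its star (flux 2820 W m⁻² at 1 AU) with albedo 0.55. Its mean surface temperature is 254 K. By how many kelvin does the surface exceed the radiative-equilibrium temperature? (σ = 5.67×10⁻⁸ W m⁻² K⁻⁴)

S = 2820/2.82² = 354.6 W m⁻².
T_eq = [S(1−A)/(4σ)]^(1/4) = [354.6×0.45/(4×5.67×10⁻⁸)]^(1/4) = 162.9 K.
ΔT = T_surf − T_eq = 254 − 162.9.

ΔT ≈ 91.1 K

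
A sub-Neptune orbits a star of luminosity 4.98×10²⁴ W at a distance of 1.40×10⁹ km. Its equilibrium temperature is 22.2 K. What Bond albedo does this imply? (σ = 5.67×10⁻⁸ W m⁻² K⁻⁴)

A ≈ 0.73

d = 1.40×10⁹ km = 1.40×10¹² m.
Flux: S = L/(4πd²) = 4.98×10²⁴/(4π×(1.40×10¹²)²) = 0.202 W m⁻².
From T_eq⁴ = S(1−A)/(4σ): 1−A = 4σT_eq⁴/S.
1−A = 4 × 5.67×10⁻⁸ × (22.2)⁴ / 0.202 = 0.272.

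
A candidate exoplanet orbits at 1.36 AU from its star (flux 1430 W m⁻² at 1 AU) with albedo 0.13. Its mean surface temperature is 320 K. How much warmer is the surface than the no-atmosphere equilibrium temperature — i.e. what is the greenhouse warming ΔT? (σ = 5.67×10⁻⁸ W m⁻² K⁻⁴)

S = 1430/1.36² = 773.1 W m⁻².
T_eq = [S(1−A)/(4σ)]^(1/4) = [773.1×0.87/(4×5.67×10⁻⁸)]^(1/4) = 233.4 K.
ΔT = T_surf − T_eq = 320 − 233.4.

ΔT ≈ 86.6 K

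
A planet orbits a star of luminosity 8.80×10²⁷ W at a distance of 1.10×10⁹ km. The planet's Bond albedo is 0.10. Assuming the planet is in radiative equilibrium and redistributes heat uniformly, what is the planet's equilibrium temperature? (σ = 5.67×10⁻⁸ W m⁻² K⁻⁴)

d = 1.10×10⁹ km = 1.10×10¹² m.
Flux: S = L/(4πd²) = 8.80×10²⁷/(4π×(1.10×10¹²)²) = 579 W m⁻².
Energy balance: absorbed = emitted ⇒ πR²·S(1−A) = 4πR²·σT_eq⁴, so T_eq⁴ = S(1−A)/(4σ).
T_eq = [579 × 0.90 / (4 × 5.67×10⁻⁸)]^(1/4) = (2.30×10⁹)^(1/4) = 219 K.

T_eq ≈ 219 K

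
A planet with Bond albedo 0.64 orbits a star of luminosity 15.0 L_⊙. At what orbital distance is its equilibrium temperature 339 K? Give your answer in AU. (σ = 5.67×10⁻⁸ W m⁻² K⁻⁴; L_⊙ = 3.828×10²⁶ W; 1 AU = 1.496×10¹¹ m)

d ≈ 1.57 AU

L = 15.0 × 3.828×10²⁶ = 5.74×10²⁷ W.
From T_eq⁴ = L(1−A)/(16πσd²): d = √[L(1−A)/(16πσT_eq⁴)].
d = √[5.74×10²⁷ × 0.36 / (16π × 5.67×10⁻⁸ × (339)⁴)] = 2.34×10¹¹ m = 1.57 AU.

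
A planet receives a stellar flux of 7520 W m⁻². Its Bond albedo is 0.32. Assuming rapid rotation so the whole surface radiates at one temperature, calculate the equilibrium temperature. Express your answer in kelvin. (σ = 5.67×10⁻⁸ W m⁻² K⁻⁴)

Energy balance: absorbed = emitted ⇒ πR²·S(1−A) = 4πR²·σT_eq⁴, so T_eq⁴ = S(1−A)/(4σ).
T_eq = [7520 × 0.68 / (4 × 5.67×10⁻⁸)]^(1/4) = (2.25×10¹⁰)^(1/4) = 387 K.

T_eq ≈ 387 K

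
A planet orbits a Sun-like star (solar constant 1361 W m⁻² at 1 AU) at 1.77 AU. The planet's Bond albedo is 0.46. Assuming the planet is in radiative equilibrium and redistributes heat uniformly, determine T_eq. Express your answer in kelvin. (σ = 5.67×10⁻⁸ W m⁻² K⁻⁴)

Flux at 1.77 AU: S = 1361/1.77² = 434 W m⁻².
Energy balance: absorbed = emitted ⇒ πR²·S(1−A) = 4πR²·σT_eq⁴, so T_eq⁴ = S(1−A)/(4σ).
T_eq = [434 × 0.54 / (4 × 5.67×10⁻⁸)]^(1/4) = (1.03×10⁹)^(1/4) = 179 K.

T_eq ≈ 179 K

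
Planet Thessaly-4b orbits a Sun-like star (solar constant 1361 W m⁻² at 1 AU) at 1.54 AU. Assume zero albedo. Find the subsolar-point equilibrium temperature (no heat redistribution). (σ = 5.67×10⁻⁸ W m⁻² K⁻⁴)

Flux at 1.54 AU: S = 1361/1.54² = 574 W m⁻².
At the subsolar point the surface absorbs S(1−A) and emits σT⁴ per unit area — no factor of 4, since only the local patch is in balance.
T = [574 × 1.00 / 5.67×10⁻⁸]^(1/4) = (1.01×10¹⁰)^(1/4) = 317 K.

T_ss ≈ 317 K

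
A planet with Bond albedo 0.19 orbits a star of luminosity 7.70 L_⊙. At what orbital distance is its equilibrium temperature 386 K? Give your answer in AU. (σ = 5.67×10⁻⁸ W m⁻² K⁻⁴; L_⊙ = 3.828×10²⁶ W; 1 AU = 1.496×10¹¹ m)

d ≈ 1.30 AU

L = 7.70 × 3.828×10²⁶ = 2.95×10²⁷ W.
From T_eq⁴ = L(1−A)/(16πσd²): d = √[L(1−A)/(16πσT_eq⁴)].
d = √[2.95×10²⁷ × 0.81 / (16π × 5.67×10⁻⁸ × (386)⁴)] = 1.94×10¹¹ m = 1.30 AU.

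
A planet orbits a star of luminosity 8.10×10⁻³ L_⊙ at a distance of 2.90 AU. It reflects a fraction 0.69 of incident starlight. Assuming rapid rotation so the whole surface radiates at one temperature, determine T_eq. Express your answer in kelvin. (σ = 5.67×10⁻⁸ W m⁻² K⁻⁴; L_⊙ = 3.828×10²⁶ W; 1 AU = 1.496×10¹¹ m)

d = 2.90 AU = 4.34×10¹¹ m.
L = 8.10×10⁻³ × 3.828×10²⁶ = 3.10×10²⁴ W.
Flux: S = L/(4πd²) = 3.10×10²⁴/(4π×(4.34×10¹¹)²) = 1.31 W m⁻².
Energy balance: absorbed = emitted ⇒ πR²·S(1−A) = 4πR²·σT_eq⁴, so T_eq⁴ = S(1−A)/(4σ).
T_eq = [1.31 × 0.31 / (4 × 5.67×10⁻⁸)]^(1/4) = (1.79×10⁶)^(1/4) = 36.6 K.

T_eq ≈ 36.6 K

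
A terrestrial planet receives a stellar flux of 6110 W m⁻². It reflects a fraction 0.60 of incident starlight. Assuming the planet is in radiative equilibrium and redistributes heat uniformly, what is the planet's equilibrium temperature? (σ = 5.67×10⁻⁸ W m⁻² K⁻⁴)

T_eq ≈ 322 K

Energy balance: absorbed = emitted ⇒ πR²·S(1−A) = 4πR²·σT_eq⁴, so T_eq⁴ = S(1−A)/(4σ).
T_eq = [6110 × 0.40 / (4 × 5.67×10⁻⁸)]^(1/4) = (1.08×10¹⁰)^(1/4) = 322 K.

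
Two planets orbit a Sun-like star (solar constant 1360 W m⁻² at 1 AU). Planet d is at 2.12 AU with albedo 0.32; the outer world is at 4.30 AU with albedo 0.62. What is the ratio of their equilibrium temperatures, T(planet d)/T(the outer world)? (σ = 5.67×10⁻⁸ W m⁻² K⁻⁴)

T_eq = [S₀(1−A)/(4σd²)]^(1/4), so T ∝ (1−A)^(1/4) / √d.
T₁ = [1360×0.68/(4×5.67×10⁻⁸×2.12²)]^(1/4) = 173.55 K.
T₂ = [1360×0.38/(4×5.67×10⁻⁸×4.30²)]^(1/4) = 105.36 K.

T₁/T₂ ≈ 1.647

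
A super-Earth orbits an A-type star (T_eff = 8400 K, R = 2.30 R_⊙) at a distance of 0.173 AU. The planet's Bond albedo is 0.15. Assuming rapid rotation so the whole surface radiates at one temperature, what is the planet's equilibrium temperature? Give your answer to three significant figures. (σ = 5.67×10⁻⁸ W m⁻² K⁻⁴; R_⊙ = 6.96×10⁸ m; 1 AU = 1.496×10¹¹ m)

T_eq ≈ 1420 K

R_⋆ = 2.30 × 6.96×10⁸ = 1.60×10⁹ m.
d = 0.173 AU = 2.59×10¹⁰ m.
L = 4πR_⋆²σT_⋆⁴ = 4π(1.60×10⁹)² × 5.67×10⁻⁸ × (8400)⁴ = 9.09×10²⁷ W.
S = L/(4πd²) = 1.08×10⁶ W m⁻².
Energy balance: absorbed = emitted ⇒ πR²·S(1−A) = 4πR²·σT_eq⁴, so T_eq⁴ = S(1−A)/(4σ).
T_eq = [1.08×10⁶ × 0.85 / (4 × 5.67×10⁻⁸)]^(1/4) = (4.05×10¹²)^(1/4) = 1420 K.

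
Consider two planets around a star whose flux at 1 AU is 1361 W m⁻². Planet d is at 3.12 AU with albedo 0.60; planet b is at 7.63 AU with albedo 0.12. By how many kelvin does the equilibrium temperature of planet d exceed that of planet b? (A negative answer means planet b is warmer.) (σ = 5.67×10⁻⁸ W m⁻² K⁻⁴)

ΔT ≈ 27.7 K

T_eq = [S₀(1−A)/(4σd²)]^(1/4), so T ∝ (1−A)^(1/4) / √d.
T₁ = [1361×0.40/(4×5.67×10⁻⁸×3.12²)]^(1/4) = 125.31 K.
T₂ = [1361×0.88/(4×5.67×10⁻⁸×7.63²)]^(1/4) = 97.59 K.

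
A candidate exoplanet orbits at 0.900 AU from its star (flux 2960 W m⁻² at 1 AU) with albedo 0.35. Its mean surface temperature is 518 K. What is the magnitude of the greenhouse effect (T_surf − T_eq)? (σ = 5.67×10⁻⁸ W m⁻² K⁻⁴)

S = 2960/0.900² = 3654 W m⁻².
T_eq = [S(1−A)/(4σ)]^(1/4) = [3654×0.65/(4×5.67×10⁻⁸)]^(1/4) = 319.9 K.
ΔT = T_surf − T_eq = 518 − 319.9.

ΔT ≈ 198.1 K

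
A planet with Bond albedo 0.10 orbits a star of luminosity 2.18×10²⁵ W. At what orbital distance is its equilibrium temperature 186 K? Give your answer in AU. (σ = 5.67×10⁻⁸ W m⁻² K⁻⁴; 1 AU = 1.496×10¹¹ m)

d ≈ 0.507 AU

From T_eq⁴ = L(1−A)/(16πσd²): d = √[L(1−A)/(16πσT_eq⁴)].
d = √[2.18×10²⁵ × 0.90 / (16π × 5.67×10⁻⁸ × (186)⁴)] = 7.58×10¹⁰ m = 0.507 AU.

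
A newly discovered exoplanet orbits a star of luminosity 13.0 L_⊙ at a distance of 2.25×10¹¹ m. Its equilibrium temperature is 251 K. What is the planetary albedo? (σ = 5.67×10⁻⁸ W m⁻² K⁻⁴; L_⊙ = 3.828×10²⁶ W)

L = 13.0 × 3.828×10²⁶ = 4.98×10²⁷ W.
Flux: S = L/(4πd²) = 4.98×10²⁷/(4π×(2.25×10¹¹)²) = 7820 W m⁻².
From T_eq⁴ = S(1−A)/(4σ): 1−A = 4σT_eq⁴/S.
1−A = 4 × 5.67×10⁻⁸ × (251)⁴ / 7820 = 0.115.

A ≈ 0.88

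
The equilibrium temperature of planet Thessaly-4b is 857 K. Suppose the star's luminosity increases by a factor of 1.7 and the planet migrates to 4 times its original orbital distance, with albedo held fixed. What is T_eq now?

T_eq ≈ 489 K

T_eq ∝ L^(1/4) · d^(−1/2).
T′ = 857 × 1.7^(1/4) / 4^(1/2) = 489 K.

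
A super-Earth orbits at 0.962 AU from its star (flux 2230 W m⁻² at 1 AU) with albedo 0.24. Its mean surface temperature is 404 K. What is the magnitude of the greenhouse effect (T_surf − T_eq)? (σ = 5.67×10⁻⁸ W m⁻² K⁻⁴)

ΔT ≈ 104.2 K

S = 2230/0.962² = 2410 W m⁻².
T_eq = [S(1−A)/(4σ)]^(1/4) = [2410×0.76/(4×5.67×10⁻⁸)]^(1/4) = 299.8 K.
ΔT = T_surf − T_eq = 404 − 299.8.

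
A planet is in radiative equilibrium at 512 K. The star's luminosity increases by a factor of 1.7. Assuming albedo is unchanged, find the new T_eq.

T_eq ∝ L^(1/4) · d^(−1/2).
T′ = 512 × 1.7^(1/4) = 585 K.

T_eq ≈ 585 K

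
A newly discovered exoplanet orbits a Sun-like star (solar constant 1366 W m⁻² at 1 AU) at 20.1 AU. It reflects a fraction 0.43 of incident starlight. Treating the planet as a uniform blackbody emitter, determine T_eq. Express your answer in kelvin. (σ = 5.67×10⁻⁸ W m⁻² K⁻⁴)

Flux at 20.1 AU: S = 1366/20.1² = 3.38 W m⁻².
Energy balance: absorbed = emitted ⇒ πR²·S(1−A) = 4πR²·σT_eq⁴, so T_eq⁴ = S(1−A)/(4σ).
T_eq = [3.38 × 0.57 / (4 × 5.67×10⁻⁸)]^(1/4) = (8.50×10⁶)^(1/4) = 54.0 K.

T_eq ≈ 54.0 K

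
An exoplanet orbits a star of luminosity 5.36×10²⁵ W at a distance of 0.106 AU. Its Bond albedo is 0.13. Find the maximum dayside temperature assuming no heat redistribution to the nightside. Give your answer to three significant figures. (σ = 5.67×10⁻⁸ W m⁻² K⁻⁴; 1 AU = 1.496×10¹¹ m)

d = 0.106 AU = 1.59×10¹⁰ m.
Flux: S = L/(4πd²) = 5.36×10²⁵/(4π×(1.59×10¹⁰)²) = 1.70×10⁴ W m⁻².
With no redistribution each surface element balances locally: S(1−A) = σT⁴.
T = [1.70×10⁴ × 0.87 / 5.67×10⁻⁸]^(1/4) = (2.60×10¹¹)^(1/4) = 714 K.

T_ss ≈ 714 K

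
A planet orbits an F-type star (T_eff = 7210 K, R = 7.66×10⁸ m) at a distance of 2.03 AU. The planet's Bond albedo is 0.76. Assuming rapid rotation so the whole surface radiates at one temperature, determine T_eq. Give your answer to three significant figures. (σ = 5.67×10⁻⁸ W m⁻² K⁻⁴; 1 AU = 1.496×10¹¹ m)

d = 2.03 AU = 3.04×10¹¹ m.
L = 4πR_⋆²σT_⋆⁴ = 4π(7.66×10⁸)² × 5.67×10⁻⁸ × (7210)⁴ = 1.13×10²⁷ W.
S = L/(4πd²) = 975 W m⁻².
Energy balance: absorbed = emitted ⇒ πR²·S(1−A) = 4πR²·σT_eq⁴, so T_eq⁴ = S(1−A)/(4σ).
T_eq = [975 × 0.24 / (4 × 5.67×10⁻⁸)]^(1/4) = (1.03×10⁹)^(1/4) = 179 K.

T_eq ≈ 179 K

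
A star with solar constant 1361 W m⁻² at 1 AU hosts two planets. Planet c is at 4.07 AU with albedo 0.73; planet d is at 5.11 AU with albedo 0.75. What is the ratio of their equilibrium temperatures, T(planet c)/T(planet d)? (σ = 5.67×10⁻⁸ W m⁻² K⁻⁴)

T_eq = [S₀(1−A)/(4σd²)]^(1/4), so T ∝ (1−A)^(1/4) / √d.
T₁ = [1361×0.27/(4×5.67×10⁻⁸×4.07²)]^(1/4) = 99.45 K.
T₂ = [1361×0.25/(4×5.67×10⁻⁸×5.11²)]^(1/4) = 87.06 K.

T₁/T₂ ≈ 1.142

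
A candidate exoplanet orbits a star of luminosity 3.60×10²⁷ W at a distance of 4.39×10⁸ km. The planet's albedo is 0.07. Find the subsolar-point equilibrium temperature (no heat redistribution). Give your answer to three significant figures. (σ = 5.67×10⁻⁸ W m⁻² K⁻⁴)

d = 4.39×10⁸ km = 4.39×10¹¹ m.
Flux: S = L/(4πd²) = 3.60×10²⁷/(4π×(4.39×10¹¹)²) = 1490 W m⁻².
At the subsolar point the surface absorbs S(1−A) and emits σT⁴ per unit area — no factor of 4, since only the local patch is in balance.
T = [1490 × 0.93 / 5.67×10⁻⁸]^(1/4) = (2.44×10¹⁰)^(1/4) = 395 K.

T_ss ≈ 395 K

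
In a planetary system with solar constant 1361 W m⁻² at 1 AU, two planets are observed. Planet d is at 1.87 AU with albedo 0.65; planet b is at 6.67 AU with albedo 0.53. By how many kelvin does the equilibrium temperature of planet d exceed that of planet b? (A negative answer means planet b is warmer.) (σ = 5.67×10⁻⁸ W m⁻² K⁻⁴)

ΔT ≈ 67.3 K

T_eq = [S₀(1−A)/(4σd²)]^(1/4), so T ∝ (1−A)^(1/4) / √d.
T₁ = [1361×0.35/(4×5.67×10⁻⁸×1.87²)]^(1/4) = 156.55 K.
T₂ = [1361×0.47/(4×5.67×10⁻⁸×6.67²)]^(1/4) = 89.23 K.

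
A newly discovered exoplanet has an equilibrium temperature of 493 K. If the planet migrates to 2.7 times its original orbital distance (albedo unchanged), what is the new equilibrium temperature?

T_eq ≈ 300 K

T_eq ∝ L^(1/4) · d^(−1/2).
T′ = 493 / 2.7^(1/2) = 300 K.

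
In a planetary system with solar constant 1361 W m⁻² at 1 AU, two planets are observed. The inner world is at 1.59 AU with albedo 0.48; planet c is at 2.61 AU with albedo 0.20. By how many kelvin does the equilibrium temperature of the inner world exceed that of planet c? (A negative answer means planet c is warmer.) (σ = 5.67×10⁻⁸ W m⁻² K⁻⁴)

ΔT ≈ 24.5 K

T_eq = [S₀(1−A)/(4σd²)]^(1/4), so T ∝ (1−A)^(1/4) / √d.
T₁ = [1361×0.52/(4×5.67×10⁻⁸×1.59²)]^(1/4) = 187.44 K.
T₂ = [1361×0.80/(4×5.67×10⁻⁸×2.61²)]^(1/4) = 162.93 K.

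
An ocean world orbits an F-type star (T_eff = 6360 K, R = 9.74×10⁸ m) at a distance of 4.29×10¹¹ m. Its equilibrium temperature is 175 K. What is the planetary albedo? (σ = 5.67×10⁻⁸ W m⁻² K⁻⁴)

L = 4πR_⋆²σT_⋆⁴ = 4π(9.74×10⁸)² × 5.67×10⁻⁸ × (6360)⁴ = 1.11×10²⁷ W.
S = L/(4πd²) = 478 W m⁻².
From T_eq⁴ = S(1−A)/(4σ): 1−A = 4σT_eq⁴/S.
1−A = 4 × 5.67×10⁻⁸ × (175)⁴ / 478 = 0.445.

A ≈ 0.56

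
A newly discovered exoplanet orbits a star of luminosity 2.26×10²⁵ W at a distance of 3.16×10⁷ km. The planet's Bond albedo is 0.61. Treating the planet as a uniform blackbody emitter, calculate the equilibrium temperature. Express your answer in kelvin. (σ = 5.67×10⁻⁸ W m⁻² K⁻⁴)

d = 3.16×10⁷ km = 3.16×10¹⁰ m.
Flux: S = L/(4πd²) = 2.26×10²⁵/(4π×(3.16×10¹⁰)²) = 1800 W m⁻².
Energy balance: absorbed = emitted ⇒ πR²·S(1−A) = 4πR²·σT_eq⁴, so T_eq⁴ = S(1−A)/(4σ).
T_eq = [1800 × 0.39 / (4 × 5.67×10⁻⁸)]^(1/4) = (3.10×10⁹)^(1/4) = 236 K.

T_eq ≈ 236 K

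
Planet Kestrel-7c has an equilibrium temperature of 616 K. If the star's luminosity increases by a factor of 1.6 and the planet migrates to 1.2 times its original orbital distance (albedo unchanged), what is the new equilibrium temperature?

T_eq ≈ 632 K

T_eq ∝ L^(1/4) · d^(−1/2).
T′ = 616 × 1.6^(1/4) / 1.2^(1/2) = 632 K.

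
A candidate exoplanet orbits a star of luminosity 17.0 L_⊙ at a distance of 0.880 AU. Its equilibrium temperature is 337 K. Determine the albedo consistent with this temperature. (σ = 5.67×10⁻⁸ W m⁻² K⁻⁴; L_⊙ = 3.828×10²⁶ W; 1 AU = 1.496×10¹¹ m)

d = 0.880 AU = 1.32×10¹¹ m.
L = 17.0 × 3.828×10²⁶ = 6.51×10²⁷ W.
Flux: S = L/(4πd²) = 6.51×10²⁷/(4π×(1.32×10¹¹)²) = 2.99×10⁴ W m⁻².
From T_eq⁴ = S(1−A)/(4σ): 1−A = 4σT_eq⁴/S.
1−A = 4 × 5.67×10⁻⁸ × (337)⁴ / 2.99×10⁴ = 0.098.

A ≈ 0.90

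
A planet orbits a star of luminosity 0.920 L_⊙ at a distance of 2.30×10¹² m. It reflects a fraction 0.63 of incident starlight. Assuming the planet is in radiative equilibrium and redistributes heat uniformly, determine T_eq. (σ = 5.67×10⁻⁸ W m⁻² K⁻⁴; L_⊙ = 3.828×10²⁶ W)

T_eq ≈ 54.2 K

L = 0.920 × 3.828×10²⁶ = 3.52×10²⁶ W.
Flux: S = L/(4πd²) = 3.52×10²⁶/(4π×(2.30×10¹²)²) = 5.30 W m⁻².
Energy balance: absorbed = emitted ⇒ πR²·S(1−A) = 4πR²·σT_eq⁴, so T_eq⁴ = S(1−A)/(4σ).
T_eq = [5.30 × 0.37 / (4 × 5.67×10⁻⁸)]^(1/4) = (8.64×10⁶)^(1/4) = 54.2 K.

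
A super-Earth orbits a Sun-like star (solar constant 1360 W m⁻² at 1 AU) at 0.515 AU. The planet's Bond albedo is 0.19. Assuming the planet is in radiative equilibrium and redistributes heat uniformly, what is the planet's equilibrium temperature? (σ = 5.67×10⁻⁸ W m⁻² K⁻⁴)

T_eq ≈ 368 K

Flux at 0.515 AU: S = 1360/0.515² = 5130 W m⁻².
Energy balance: absorbed = emitted ⇒ πR²·S(1−A) = 4πR²·σT_eq⁴, so T_eq⁴ = S(1−A)/(4σ).
T_eq = [5130 × 0.81 / (4 × 5.67×10⁻⁸)]^(1/4) = (1.83×10¹⁰)^(1/4) = 368 K.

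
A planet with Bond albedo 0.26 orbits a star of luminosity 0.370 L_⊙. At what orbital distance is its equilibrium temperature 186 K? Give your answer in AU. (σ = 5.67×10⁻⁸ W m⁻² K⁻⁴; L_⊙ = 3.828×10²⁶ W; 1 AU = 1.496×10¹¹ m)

d ≈ 1.17 AU

L = 0.370 × 3.828×10²⁶ = 1.42×10²⁶ W.
From T_eq⁴ = L(1−A)/(16πσd²): d = √[L(1−A)/(16πσT_eq⁴)].
d = √[1.42×10²⁶ × 0.74 / (16π × 5.67×10⁻⁸ × (186)⁴)] = 1.75×10¹¹ m = 1.17 AU.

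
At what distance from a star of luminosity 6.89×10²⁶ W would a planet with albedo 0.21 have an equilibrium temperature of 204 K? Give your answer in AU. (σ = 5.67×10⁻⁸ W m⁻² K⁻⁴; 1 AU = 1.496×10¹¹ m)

From T_eq⁴ = L(1−A)/(16πσd²): d = √[L(1−A)/(16πσT_eq⁴)].
d = √[6.89×10²⁶ × 0.79 / (16π × 5.67×10⁻⁸ × (204)⁴)] = 3.32×10¹¹ m = 2.22 AU.

d ≈ 2.22 AU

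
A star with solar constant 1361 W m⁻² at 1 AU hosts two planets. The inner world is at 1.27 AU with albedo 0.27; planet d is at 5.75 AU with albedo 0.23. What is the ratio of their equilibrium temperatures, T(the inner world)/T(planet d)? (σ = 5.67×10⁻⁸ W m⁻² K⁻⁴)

T₁/T₂ ≈ 2.100

T_eq = [S₀(1−A)/(4σd²)]^(1/4), so T ∝ (1−A)^(1/4) / √d.
T₁ = [1361×0.73/(4×5.67×10⁻⁸×1.27²)]^(1/4) = 228.29 K.
T₂ = [1361×0.77/(4×5.67×10⁻⁸×5.75²)]^(1/4) = 108.73 K.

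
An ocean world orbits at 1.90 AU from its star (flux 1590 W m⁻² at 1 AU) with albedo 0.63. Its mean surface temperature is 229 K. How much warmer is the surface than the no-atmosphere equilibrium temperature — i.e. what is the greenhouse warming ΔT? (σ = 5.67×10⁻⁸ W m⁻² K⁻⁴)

S = 1590/1.90² = 440.4 W m⁻².
T_eq = [S(1−A)/(4σ)]^(1/4) = [440.4×0.37/(4×5.67×10⁻⁸)]^(1/4) = 163.7 K.
ΔT = T_surf − T_eq = 229 − 163.7.

ΔT ≈ 65.3 K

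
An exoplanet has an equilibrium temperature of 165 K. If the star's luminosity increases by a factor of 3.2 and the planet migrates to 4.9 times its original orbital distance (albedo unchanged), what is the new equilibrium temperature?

T_eq ≈ 99.7 K

T_eq ∝ L^(1/4) · d^(−1/2).
T′ = 165 × 3.2^(1/4) / 4.9^(1/2) = 99.7 K.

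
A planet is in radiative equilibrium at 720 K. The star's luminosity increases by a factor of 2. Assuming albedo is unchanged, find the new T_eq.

T_eq ≈ 856 K

T_eq ∝ L^(1/4) · d^(−1/2).
T′ = 720 × 2^(1/4) = 856 K.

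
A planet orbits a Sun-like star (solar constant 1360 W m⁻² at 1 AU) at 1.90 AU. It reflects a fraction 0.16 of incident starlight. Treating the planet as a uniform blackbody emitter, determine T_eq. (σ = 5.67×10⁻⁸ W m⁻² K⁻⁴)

Flux at 1.90 AU: S = 1360/1.90² = 377 W m⁻².
Energy balance: absorbed = emitted ⇒ πR²·S(1−A) = 4πR²·σT_eq⁴, so T_eq⁴ = S(1−A)/(4σ).
T_eq = [377 × 0.84 / (4 × 5.67×10⁻⁸)]^(1/4) = (1.40×10⁹)^(1/4) = 193 K.

T_eq ≈ 193 K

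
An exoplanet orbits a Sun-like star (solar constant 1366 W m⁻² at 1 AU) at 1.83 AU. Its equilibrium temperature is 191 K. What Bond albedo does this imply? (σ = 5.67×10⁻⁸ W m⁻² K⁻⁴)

Flux at 1.83 AU: S = 1366/1.83² = 408 W m⁻².
From T_eq⁴ = S(1−A)/(4σ): 1−A = 4σT_eq⁴/S.
1−A = 4 × 5.67×10⁻⁸ × (191)⁴ / 408 = 0.740.

A ≈ 0.26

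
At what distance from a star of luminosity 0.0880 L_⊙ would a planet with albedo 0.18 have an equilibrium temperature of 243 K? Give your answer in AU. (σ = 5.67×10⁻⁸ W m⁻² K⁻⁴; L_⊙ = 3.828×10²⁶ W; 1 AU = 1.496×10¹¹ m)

L = 0.0880 × 3.828×10²⁶ = 3.37×10²⁵ W.
From T_eq⁴ = L(1−A)/(16πσd²): d = √[L(1−A)/(16πσT_eq⁴)].
d = √[3.37×10²⁵ × 0.82 / (16π × 5.67×10⁻⁸ × (243)⁴)] = 5.27×10¹⁰ m = 0.352 AU.

d ≈ 0.352 AU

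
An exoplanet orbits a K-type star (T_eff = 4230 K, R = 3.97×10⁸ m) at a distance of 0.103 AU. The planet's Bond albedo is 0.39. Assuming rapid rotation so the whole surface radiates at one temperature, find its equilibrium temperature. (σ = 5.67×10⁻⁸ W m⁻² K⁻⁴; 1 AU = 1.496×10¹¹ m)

T_eq ≈ 424 K

d = 0.103 AU = 1.54×10¹⁰ m.
L = 4πR_⋆²σT_⋆⁴ = 4π(3.97×10⁸)² × 5.67×10⁻⁸ × (4230)⁴ = 3.60×10²⁵ W.
S = L/(4πd²) = 1.21×10⁴ W m⁻².
Energy balance: absorbed = emitted ⇒ πR²·S(1−A) = 4πR²·σT_eq⁴, so T_eq⁴ = S(1−A)/(4σ).
T_eq = [1.21×10⁴ × 0.61 / (4 × 5.67×10⁻⁸)]^(1/4) = (3.24×10¹⁰)^(1/4) = 424 K.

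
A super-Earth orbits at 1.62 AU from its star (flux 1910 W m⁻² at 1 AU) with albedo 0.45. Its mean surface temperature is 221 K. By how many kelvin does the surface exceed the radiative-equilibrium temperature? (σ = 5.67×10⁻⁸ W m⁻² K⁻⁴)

S = 1910/1.62² = 727.8 W m⁻².
T_eq = [S(1−A)/(4σ)]^(1/4) = [727.8×0.55/(4×5.67×10⁻⁸)]^(1/4) = 205.0 K.
ΔT = T_surf − T_eq = 221 − 205.0.

ΔT ≈ 16.0 K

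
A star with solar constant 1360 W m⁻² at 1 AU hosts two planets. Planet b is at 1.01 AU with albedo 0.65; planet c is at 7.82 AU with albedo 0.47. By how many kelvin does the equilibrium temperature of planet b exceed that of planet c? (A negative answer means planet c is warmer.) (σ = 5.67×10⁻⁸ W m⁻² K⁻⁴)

ΔT ≈ 128.1 K

T_eq = [S₀(1−A)/(4σd²)]^(1/4), so T ∝ (1−A)^(1/4) / √d.
T₁ = [1360×0.35/(4×5.67×10⁻⁸×1.01²)]^(1/4) = 212.98 K.
T₂ = [1360×0.53/(4×5.67×10⁻⁸×7.82²)]^(1/4) = 84.91 K.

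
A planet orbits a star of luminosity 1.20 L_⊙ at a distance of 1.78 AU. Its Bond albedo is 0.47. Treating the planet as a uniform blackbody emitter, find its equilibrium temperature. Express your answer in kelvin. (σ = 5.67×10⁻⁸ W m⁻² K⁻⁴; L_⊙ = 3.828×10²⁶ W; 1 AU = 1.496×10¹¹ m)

T_eq ≈ 186 K

d = 1.78 AU = 2.66×10¹¹ m.
L = 1.20 × 3.828×10²⁶ = 4.59×10²⁶ W.
Flux: S = L/(4πd²) = 4.59×10²⁶/(4π×(2.66×10¹¹)²) = 516 W m⁻².
Energy balance: absorbed = emitted ⇒ πR²·S(1−A) = 4πR²·σT_eq⁴, so T_eq⁴ = S(1−A)/(4σ).
T_eq = [516 × 0.53 / (4 × 5.67×10⁻⁸)]^(1/4) = (1.20×10⁹)^(1/4) = 186 K.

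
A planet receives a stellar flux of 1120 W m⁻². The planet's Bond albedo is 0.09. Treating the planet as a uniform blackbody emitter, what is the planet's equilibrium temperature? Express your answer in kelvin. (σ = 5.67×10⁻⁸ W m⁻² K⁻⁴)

Energy balance: absorbed = emitted ⇒ πR²·S(1−A) = 4πR²·σT_eq⁴, so T_eq⁴ = S(1−A)/(4σ).
T_eq = [1120 × 0.91 / (4 × 5.67×10⁻⁸)]^(1/4) = (4.49×10⁹)^(1/4) = 259 K.

T_eq ≈ 259 K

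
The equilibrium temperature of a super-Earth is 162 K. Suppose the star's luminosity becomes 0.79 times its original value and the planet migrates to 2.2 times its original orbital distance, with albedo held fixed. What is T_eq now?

T_eq ≈ 103 K

T_eq ∝ L^(1/4) · d^(−1/2).
T′ = 162 × 0.79^(1/4) / 2.2^(1/2) = 103 K.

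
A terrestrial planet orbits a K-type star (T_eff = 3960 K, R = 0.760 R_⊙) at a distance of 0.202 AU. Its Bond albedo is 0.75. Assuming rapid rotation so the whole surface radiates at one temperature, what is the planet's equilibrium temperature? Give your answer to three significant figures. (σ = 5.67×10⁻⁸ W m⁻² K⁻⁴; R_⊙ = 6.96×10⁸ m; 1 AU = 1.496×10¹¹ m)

R_⋆ = 0.760 × 6.96×10⁸ = 5.29×10⁸ m.
d = 0.202 AU = 3.02×10¹⁰ m.
L = 4πR_⋆²σT_⋆⁴ = 4π(5.29×10⁸)² × 5.67×10⁻⁸ × (3960)⁴ = 4.90×10²⁵ W.
S = L/(4πd²) = 4270 W m⁻².
Energy balance: absorbed = emitted ⇒ πR²·S(1−A) = 4πR²·σT_eq⁴, so T_eq⁴ = S(1−A)/(4σ).
T_eq = [4270 × 0.25 / (4 × 5.67×10⁻⁸)]^(1/4) = (4.71×10⁹)^(1/4) = 262 K.

T_eq ≈ 262 K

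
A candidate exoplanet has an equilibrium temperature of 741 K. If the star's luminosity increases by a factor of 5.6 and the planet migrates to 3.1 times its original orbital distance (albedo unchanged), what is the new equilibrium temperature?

T_eq ∝ L^(1/4) · d^(−1/2).
T′ = 741 × 5.6^(1/4) / 3.1^(1/2) = 647 K.

T_eq ≈ 647 K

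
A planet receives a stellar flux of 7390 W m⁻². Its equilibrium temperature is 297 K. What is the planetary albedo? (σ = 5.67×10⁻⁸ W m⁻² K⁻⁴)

From T_eq⁴ = S(1−A)/(4σ): 1−A = 4σT_eq⁴/S.
1−A = 4 × 5.67×10⁻⁸ × (297)⁴ / 7390 = 0.239.

A ≈ 0.76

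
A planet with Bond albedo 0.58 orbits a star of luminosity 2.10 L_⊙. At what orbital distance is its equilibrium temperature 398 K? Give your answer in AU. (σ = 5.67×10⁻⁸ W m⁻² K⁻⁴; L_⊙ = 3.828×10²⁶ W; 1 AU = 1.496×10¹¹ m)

L = 2.10 × 3.828×10²⁶ = 8.04×10²⁶ W.
From T_eq⁴ = L(1−A)/(16πσd²): d = √[L(1−A)/(16πσT_eq⁴)].
d = √[8.04×10²⁶ × 0.42 / (16π × 5.67×10⁻⁸ × (398)⁴)] = 6.87×10¹⁰ m = 0.459 AU.

d ≈ 0.459 AU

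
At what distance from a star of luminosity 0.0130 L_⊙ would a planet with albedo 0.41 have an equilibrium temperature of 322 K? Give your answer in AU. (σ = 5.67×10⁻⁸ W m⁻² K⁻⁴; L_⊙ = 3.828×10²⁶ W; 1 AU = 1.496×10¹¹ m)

L = 0.0130 × 3.828×10²⁶ = 4.98×10²⁴ W.
From T_eq⁴ = L(1−A)/(16πσd²): d = √[L(1−A)/(16πσT_eq⁴)].
d = √[4.98×10²⁴ × 0.59 / (16π × 5.67×10⁻⁸ × (322)⁴)] = 9.79×10⁹ m = 0.0654 AU.

d ≈ 0.0654 AU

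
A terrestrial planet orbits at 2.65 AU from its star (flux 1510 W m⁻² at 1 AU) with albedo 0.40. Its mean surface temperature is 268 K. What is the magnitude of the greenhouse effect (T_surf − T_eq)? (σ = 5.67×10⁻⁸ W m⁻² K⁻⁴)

ΔT ≈ 113.6 K

S = 1510/2.65² = 215.0 W m⁻².
T_eq = [S(1−A)/(4σ)]^(1/4) = [215.0×0.60/(4×5.67×10⁻⁸)]^(1/4) = 154.4 K.
ΔT = T_surf − T_eq = 268 − 154.4.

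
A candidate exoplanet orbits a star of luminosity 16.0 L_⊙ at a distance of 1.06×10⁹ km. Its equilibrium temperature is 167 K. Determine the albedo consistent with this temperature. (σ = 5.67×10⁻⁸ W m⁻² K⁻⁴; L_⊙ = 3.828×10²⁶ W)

A ≈ 0.59

d = 1.06×10⁹ km = 1.06×10¹² m.
L = 16.0 × 3.828×10²⁶ = 6.12×10²⁷ W.
Flux: S = L/(4πd²) = 6.12×10²⁷/(4π×(1.06×10¹²)²) = 434 W m⁻².
From T_eq⁴ = S(1−A)/(4σ): 1−A = 4σT_eq⁴/S.
1−A = 4 × 5.67×10⁻⁸ × (167)⁴ / 434 = 0.407.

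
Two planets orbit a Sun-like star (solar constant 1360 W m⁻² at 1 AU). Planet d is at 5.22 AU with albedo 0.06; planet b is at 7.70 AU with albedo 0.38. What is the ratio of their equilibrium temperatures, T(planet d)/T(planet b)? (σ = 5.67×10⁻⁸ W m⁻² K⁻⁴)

T₁/T₂ ≈ 1.348

T_eq = [S₀(1−A)/(4σd²)]^(1/4), so T ∝ (1−A)^(1/4) / √d.
T₁ = [1360×0.94/(4×5.67×10⁻⁸×5.22²)]^(1/4) = 119.93 K.
T₂ = [1360×0.62/(4×5.67×10⁻⁸×7.70²)]^(1/4) = 88.99 K.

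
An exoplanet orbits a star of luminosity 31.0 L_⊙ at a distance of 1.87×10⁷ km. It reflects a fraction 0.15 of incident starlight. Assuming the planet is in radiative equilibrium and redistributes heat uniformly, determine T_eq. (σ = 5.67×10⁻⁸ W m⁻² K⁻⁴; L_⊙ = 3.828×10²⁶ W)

T_eq ≈ 1780 K

d = 1.87×10⁷ km = 1.87×10¹⁰ m.
L = 31.0 × 3.828×10²⁶ = 1.19×10²⁸ W.
Flux: S = L/(4πd²) = 1.19×10²⁸/(4π×(1.87×10¹⁰)²) = 2.70×10⁶ W m⁻².
Energy balance: absorbed = emitted ⇒ πR²·S(1−A) = 4πR²·σT_eq⁴, so T_eq⁴ = S(1−A)/(4σ).
T_eq = [2.70×10⁶ × 0.85 / (4 × 5.67×10⁻⁸)]^(1/4) = (1.01×10¹³)^(1/4) = 1780 K.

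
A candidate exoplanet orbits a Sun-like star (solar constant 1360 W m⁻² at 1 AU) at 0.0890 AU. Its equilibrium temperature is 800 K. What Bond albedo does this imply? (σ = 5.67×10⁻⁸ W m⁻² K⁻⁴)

Flux at 0.0890 AU: S = 1360/0.0890² = 1.72×10⁵ W m⁻².
From T_eq⁴ = S(1−A)/(4σ): 1−A = 4σT_eq⁴/S.
1−A = 4 × 5.67×10⁻⁸ × (800)⁴ / 1.72×10⁵ = 0.541.

A ≈ 0.46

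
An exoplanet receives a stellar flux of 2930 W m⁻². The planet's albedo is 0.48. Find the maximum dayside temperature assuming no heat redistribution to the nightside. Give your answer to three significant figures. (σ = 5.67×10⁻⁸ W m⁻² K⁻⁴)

T_ss ≈ 405 K

With no redistribution each surface element balances locally: S(1−A) = σT⁴.
T = [2930 × 0.52 / 5.67×10⁻⁸]^(1/4) = (2.69×10¹⁰)^(1/4) = 405 K.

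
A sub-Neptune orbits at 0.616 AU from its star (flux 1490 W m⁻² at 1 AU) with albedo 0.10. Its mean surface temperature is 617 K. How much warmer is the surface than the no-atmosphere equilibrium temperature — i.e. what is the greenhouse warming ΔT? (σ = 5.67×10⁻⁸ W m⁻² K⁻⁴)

ΔT ≈ 263.7 K

S = 1490/0.616² = 3927 W m⁻².
T_eq = [S(1−A)/(4σ)]^(1/4) = [3927×0.90/(4×5.67×10⁻⁸)]^(1/4) = 353.3 K.
ΔT = T_surf − T_eq = 617 − 353.3.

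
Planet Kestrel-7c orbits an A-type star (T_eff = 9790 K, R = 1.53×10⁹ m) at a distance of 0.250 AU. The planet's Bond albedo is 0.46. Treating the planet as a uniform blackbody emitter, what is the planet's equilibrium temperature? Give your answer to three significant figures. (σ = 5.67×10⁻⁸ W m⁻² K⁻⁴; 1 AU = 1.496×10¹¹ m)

d = 0.250 AU = 3.74×10¹⁰ m.
L = 4πR_⋆²σT_⋆⁴ = 4π(1.53×10⁹)² × 5.67×10⁻⁸ × (9790)⁴ = 1.53×10²⁸ W.
S = L/(4πd²) = 8.72×10⁵ W m⁻².
Energy balance: absorbed = emitted ⇒ πR²·S(1−A) = 4πR²·σT_eq⁴, so T_eq⁴ = S(1−A)/(4σ).
T_eq = [8.72×10⁵ × 0.54 / (4 × 5.67×10⁻⁸)]^(1/4) = (2.08×10¹²)^(1/4) = 1200 K.

T_eq ≈ 1200 K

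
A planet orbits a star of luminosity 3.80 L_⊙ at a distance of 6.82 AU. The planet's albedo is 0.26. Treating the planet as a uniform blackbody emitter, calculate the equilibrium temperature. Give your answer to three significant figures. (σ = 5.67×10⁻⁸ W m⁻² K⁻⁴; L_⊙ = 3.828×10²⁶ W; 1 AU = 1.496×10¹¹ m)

d = 6.82 AU = 1.02×10¹² m.
L = 3.80 × 3.828×10²⁶ = 1.45×10²⁷ W.
Flux: S = L/(4πd²) = 1.45×10²⁷/(4π×(1.02×10¹²)²) = 111 W m⁻².
Energy balance: absorbed = emitted ⇒ πR²·S(1−A) = 4πR²·σT_eq⁴, so T_eq⁴ = S(1−A)/(4σ).
T_eq = [111 × 0.74 / (4 × 5.67×10⁻⁸)]^(1/4) = (3.63×10⁸)^(1/4) = 138 K.

T_eq ≈ 138 K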